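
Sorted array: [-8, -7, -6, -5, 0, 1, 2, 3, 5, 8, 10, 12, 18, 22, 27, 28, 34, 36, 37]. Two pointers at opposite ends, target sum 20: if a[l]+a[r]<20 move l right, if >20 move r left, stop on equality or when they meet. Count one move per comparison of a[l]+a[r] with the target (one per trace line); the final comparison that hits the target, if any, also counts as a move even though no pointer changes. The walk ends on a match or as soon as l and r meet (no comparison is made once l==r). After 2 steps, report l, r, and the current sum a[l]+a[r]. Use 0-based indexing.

l=0, r=16, sum=26

l=0 r=18: -8+37=29 >20, r--
l=0 r=17: -8+36=28 >20, r--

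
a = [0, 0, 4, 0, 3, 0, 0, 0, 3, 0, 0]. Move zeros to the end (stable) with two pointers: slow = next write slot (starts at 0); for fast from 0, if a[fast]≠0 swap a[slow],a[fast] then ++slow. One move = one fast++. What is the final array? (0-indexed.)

(s=0,f=0) a[fast]=0 → fast++
(s=0,f=1) a[fast]=0 → fast++
(s=0,f=2) a[fast]=4≠0 swap→a[0]=4 → slow++,fast++
(s=1,f=3) a[fast]=0 → fast++
(s=1,f=4) a[fast]=3≠0 swap→a[1]=3 → slow++,fast++
(s=2,f=5) a[fast]=0 → fast++
(s=2,f=6) a[fast]=0 → fast++
(s=2,f=7) a[fast]=0 → fast++
(s=2,f=8) a[fast]=3≠0 swap→a[2]=3 → slow++,fast++
(s=3,f=9) a[fast]=0 → fast++
(s=3,f=10) a[fast]=0 → fast++

[4, 3, 3, 0, 0, 0, 0, 0, 0, 0, 0]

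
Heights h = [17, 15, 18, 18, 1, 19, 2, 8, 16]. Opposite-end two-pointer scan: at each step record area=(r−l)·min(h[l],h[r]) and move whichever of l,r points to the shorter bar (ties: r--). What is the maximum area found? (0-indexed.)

[0,8] min(17,16)*8=128 best=128 * → r--
[0,7] min(17,8)*7=56 best=128 → r--
[0,6] min(17,2)*6=12 best=128 → r--
[0,5] min(17,19)*5=85 best=128 → l++
[1,5] min(15,19)*4=60 best=128 → l++
[2,5] min(18,19)*3=54 best=128 → l++
[3,5] min(18,19)*2=36 best=128 → l++
[4,5] min(1,19)*1=1 best=128 → l++

max area = 128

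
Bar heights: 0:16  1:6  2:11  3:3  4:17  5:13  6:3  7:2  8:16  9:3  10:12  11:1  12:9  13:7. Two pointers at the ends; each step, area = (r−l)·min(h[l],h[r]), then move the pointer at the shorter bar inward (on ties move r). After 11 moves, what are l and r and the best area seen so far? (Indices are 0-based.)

l=2, r=4, best area=128

l=0 r=13: min(16,7)*13=91 best=91 *, r--
l=0 r=12: min(16,9)*12=108 best=108 *, r--
l=0 r=11: min(16,1)*11=11 best=108, r--
l=0 r=10: min(16,12)*10=120 best=120 *, r--
l=0 r=9: min(16,3)*9=27 best=120, r--
l=0 r=8: min(16,16)*8=128 best=128 *, r--
l=0 r=7: min(16,2)*7=14 best=128, r--
l=0 r=6: min(16,3)*6=18 best=128, r--
l=0 r=5: min(16,13)*5=65 best=128, r--
l=0 r=4: min(16,17)*4=64 best=128, l++
l=1 r=4: min(6,17)*3=18 best=128, l++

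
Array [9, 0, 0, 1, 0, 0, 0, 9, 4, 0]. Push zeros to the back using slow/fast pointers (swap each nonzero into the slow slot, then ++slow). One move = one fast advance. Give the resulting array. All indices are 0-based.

[9, 1, 9, 4, 0, 0, 0, 0, 0, 0]

(s=0,f=0) a[fast]=9≠0 swap→a[0]=9 → slow++,fast++
(s=1,f=1) a[fast]=0 → fast++
(s=1,f=2) a[fast]=0 → fast++
(s=1,f=3) a[fast]=1≠0 swap→a[1]=1 → slow++,fast++
(s=2,f=4) a[fast]=0 → fast++
(s=2,f=5) a[fast]=0 → fast++
(s=2,f=6) a[fast]=0 → fast++
(s=2,f=7) a[fast]=9≠0 swap→a[2]=9 → slow++,fast++
(s=3,f=8) a[fast]=4≠0 swap→a[3]=4 → slow++,fast++
(s=4,f=9) a[fast]=0 → fast++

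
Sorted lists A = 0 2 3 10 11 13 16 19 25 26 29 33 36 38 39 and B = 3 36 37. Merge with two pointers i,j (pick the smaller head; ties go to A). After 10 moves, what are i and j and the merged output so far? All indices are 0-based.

[i=0,j=0] A[i]=0<=B[j]=3 take 0 → i++
[i=1,j=0] A[i]=2<=B[j]=3 take 2 → i++
[i=2,j=0] A[i]=3<=B[j]=3 take 3 → i++
[i=3,j=0] A[i]=10>B[j]=3 take 3 → j++
[i=3,j=1] A[i]=10<=B[j]=36 take 10 → i++
[i=4,j=1] A[i]=11<=B[j]=36 take 11 → i++
[i=5,j=1] A[i]=13<=B[j]=36 take 13 → i++
[i=6,j=1] A[i]=16<=B[j]=36 take 16 → i++
[i=7,j=1] A[i]=19<=B[j]=36 take 19 → i++
[i=8,j=1] A[i]=25<=B[j]=36 take 25 → i++

i=9, j=1, merged so far=[0, 2, 3, 3, 10, 11, 13, 16, 19, 25]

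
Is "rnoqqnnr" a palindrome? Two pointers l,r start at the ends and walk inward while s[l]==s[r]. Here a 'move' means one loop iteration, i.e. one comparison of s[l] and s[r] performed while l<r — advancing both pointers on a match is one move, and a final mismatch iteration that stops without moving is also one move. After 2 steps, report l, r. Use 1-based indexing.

l=1 r=8: 'r'=='r', l++,r--
l=2 r=7: 'n'=='n', l++,r--

l=3, r=6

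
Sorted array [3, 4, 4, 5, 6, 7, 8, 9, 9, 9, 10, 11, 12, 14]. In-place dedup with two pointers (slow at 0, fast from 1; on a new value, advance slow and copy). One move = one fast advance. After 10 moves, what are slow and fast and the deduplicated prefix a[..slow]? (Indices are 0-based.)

slow=7, fast=11, prefix=[3, 4, 5, 6, 7, 8, 9, 10]

slow=0 fast=1: a[fast]=4≠a[slow]=3 write a[1]=4, slow++,fast++
slow=1 fast=2: a[fast]=4=a[slow] dup, fast++
slow=1 fast=3: a[fast]=5≠a[slow]=4 write a[2]=5, slow++,fast++
slow=2 fast=4: a[fast]=6≠a[slow]=5 write a[3]=6, slow++,fast++
slow=3 fast=5: a[fast]=7≠a[slow]=6 write a[4]=7, slow++,fast++
slow=4 fast=6: a[fast]=8≠a[slow]=7 write a[5]=8, slow++,fast++
slow=5 fast=7: a[fast]=9≠a[slow]=8 write a[6]=9, slow++,fast++
slow=6 fast=8: a[fast]=9=a[slow] dup, fast++
slow=6 fast=9: a[fast]=9=a[slow] dup, fast++
slow=6 fast=10: a[fast]=10≠a[slow]=9 write a[7]=10, slow++,fast++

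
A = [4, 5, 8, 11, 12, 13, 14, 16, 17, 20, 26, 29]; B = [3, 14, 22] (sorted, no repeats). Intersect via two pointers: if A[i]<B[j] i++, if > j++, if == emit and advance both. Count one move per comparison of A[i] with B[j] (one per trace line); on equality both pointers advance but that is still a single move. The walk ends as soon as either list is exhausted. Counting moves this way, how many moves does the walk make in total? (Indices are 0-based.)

12 moves

[i=0,j=0] 4>3 → j++
[i=0,j=1] 4<14 → i++
[i=1,j=1] 5<14 → i++
[i=2,j=1] 8<14 → i++
[i=3,j=1] 11<14 → i++
[i=4,j=1] 12<14 → i++
[i=5,j=1] 13<14 → i++
[i=6,j=1] 14==14 emit → i++,j++
[i=7,j=2] 16<22 → i++
[i=8,j=2] 17<22 → i++
[i=9,j=2] 20<22 → i++
[i=10,j=2] 26>22 → j++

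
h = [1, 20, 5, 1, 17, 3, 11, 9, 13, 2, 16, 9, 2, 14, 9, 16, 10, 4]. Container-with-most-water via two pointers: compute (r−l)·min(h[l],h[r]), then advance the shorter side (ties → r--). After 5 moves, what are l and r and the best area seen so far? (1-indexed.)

l=1 r=18: min(1,4)*17=17 best=17 *, l++
l=2 r=18: min(20,4)*16=64 best=64 *, r--
l=2 r=17: min(20,10)*15=150 best=150 *, r--
l=2 r=16: min(20,16)*14=224 best=224 *, r--
l=2 r=15: min(20,9)*13=117 best=224, r--

l=2, r=14, best area=224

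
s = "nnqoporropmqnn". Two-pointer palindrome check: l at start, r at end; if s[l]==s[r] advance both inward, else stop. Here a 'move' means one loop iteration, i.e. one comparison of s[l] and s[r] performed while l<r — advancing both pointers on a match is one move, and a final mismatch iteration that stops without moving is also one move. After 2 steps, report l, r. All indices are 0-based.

l=2, r=11

[0,13] 'n'=='n' → l++,r--
[1,12] 'n'=='n' → l++,r--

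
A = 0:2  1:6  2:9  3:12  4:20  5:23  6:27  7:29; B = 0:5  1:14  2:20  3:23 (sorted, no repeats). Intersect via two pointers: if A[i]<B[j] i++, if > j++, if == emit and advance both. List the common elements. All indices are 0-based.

i=0 j=0: 2<5, i++
i=1 j=0: 6>5, j++
i=1 j=1: 6<14, i++
i=2 j=1: 9<14, i++
i=3 j=1: 12<14, i++
i=4 j=1: 20>14, j++
i=4 j=2: 20==20 emit, i++,j++
i=5 j=3: 23==23 emit, i++,j++

intersection = [20, 23]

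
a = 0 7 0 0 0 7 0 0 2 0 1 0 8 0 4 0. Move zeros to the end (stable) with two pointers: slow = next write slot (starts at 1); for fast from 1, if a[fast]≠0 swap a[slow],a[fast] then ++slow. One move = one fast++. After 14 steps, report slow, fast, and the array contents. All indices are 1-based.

slow=1 fast=1: a[fast]=0, fast++
slow=1 fast=2: a[fast]=7≠0 swap→a[1]=7, slow++,fast++
slow=2 fast=3: a[fast]=0, fast++
slow=2 fast=4: a[fast]=0, fast++
slow=2 fast=5: a[fast]=0, fast++
slow=2 fast=6: a[fast]=7≠0 swap→a[2]=7, slow++,fast++
slow=3 fast=7: a[fast]=0, fast++
slow=3 fast=8: a[fast]=0, fast++
slow=3 fast=9: a[fast]=2≠0 swap→a[3]=2, slow++,fast++
slow=4 fast=10: a[fast]=0, fast++
slow=4 fast=11: a[fast]=1≠0 swap→a[4]=1, slow++,fast++
slow=5 fast=12: a[fast]=0, fast++
slow=5 fast=13: a[fast]=8≠0 swap→a[5]=8, slow++,fast++
slow=6 fast=14: a[fast]=0, fast++

slow=6, fast=15, a=[7, 7, 2, 1, 8, 0, 0, 0, 0, 0, 0, 0, 0, 0, 4, 0]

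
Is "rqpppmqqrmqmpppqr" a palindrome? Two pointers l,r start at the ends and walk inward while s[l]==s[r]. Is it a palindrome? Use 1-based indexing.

[1,17] 'r'=='r' → l++,r--
[2,16] 'q'=='q' → l++,r--
[3,15] 'p'=='p' → l++,r--
[4,14] 'p'=='p' → l++,r--
[5,13] 'p'=='p' → l++,r--
[6,12] 'm'=='m' → l++,r--
[7,11] 'q'=='q' → l++,r--
[8,10] 'q'!='m' → stop

not a palindrome (mismatch at 8,10)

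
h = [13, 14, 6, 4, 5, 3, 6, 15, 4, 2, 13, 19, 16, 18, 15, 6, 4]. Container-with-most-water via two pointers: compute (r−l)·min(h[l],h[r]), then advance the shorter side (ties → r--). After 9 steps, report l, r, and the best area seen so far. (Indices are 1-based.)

l=8, r=15, best area=182

[1,17] min(13,4)*16=64 best=64 * → r--
[1,16] min(13,6)*15=90 best=90 * → r--
[1,15] min(13,15)*14=182 best=182 * → l++
[2,15] min(14,15)*13=182 best=182 → l++
[3,15] min(6,15)*12=72 best=182 → l++
[4,15] min(4,15)*11=44 best=182 → l++
[5,15] min(5,15)*10=50 best=182 → l++
[6,15] min(3,15)*9=27 best=182 → l++
[7,15] min(6,15)*8=48 best=182 → l++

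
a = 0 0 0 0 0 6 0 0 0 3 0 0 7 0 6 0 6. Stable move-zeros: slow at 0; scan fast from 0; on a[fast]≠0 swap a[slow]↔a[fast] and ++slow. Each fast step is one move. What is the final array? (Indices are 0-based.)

slow=0 fast=0: a[fast]=0, fast++
slow=0 fast=1: a[fast]=0, fast++
slow=0 fast=2: a[fast]=0, fast++
slow=0 fast=3: a[fast]=0, fast++
slow=0 fast=4: a[fast]=0, fast++
slow=0 fast=5: a[fast]=6≠0 swap→a[0]=6, slow++,fast++
slow=1 fast=6: a[fast]=0, fast++
slow=1 fast=7: a[fast]=0, fast++
slow=1 fast=8: a[fast]=0, fast++
slow=1 fast=9: a[fast]=3≠0 swap→a[1]=3, slow++,fast++
slow=2 fast=10: a[fast]=0, fast++
slow=2 fast=11: a[fast]=0, fast++
slow=2 fast=12: a[fast]=7≠0 swap→a[2]=7, slow++,fast++
slow=3 fast=13: a[fast]=0, fast++
slow=3 fast=14: a[fast]=6≠0 swap→a[3]=6, slow++,fast++
slow=4 fast=15: a[fast]=0, fast++
slow=4 fast=16: a[fast]=6≠0 swap→a[4]=6, slow++,fast++

[6, 3, 7, 6, 6, 0, 0, 0, 0, 0, 0, 0, 0, 0, 0, 0, 0]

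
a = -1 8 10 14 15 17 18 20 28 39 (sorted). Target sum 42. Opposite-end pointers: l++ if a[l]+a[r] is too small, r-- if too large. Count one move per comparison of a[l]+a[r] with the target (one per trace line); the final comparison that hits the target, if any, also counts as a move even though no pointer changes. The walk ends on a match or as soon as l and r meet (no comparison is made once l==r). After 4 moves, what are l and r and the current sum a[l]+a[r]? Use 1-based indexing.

[1,10] -1+39=38 <42 → l++
[2,10] 8+39=47 >42 → r--
[2,9] 8+28=36 <42 → l++
[3,9] 10+28=38 <42 → l++

l=4, r=9, sum=42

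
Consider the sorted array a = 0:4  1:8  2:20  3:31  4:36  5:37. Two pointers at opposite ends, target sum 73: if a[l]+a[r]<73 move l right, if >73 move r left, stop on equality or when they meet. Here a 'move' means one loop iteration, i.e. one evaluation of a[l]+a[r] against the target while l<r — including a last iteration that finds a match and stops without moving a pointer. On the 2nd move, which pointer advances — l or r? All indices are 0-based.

l

l=0 r=5: 4+37=41 <73, l++
l=1 r=5: 8+37=45 <73, l++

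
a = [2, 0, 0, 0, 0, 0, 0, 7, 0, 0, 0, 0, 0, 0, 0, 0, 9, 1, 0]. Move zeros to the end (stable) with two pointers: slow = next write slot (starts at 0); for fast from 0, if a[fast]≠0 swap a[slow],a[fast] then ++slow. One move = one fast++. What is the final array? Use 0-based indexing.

[2, 7, 9, 1, 0, 0, 0, 0, 0, 0, 0, 0, 0, 0, 0, 0, 0, 0, 0]

(s=0,f=0) a[fast]=2≠0 swap→a[0]=2 → slow++,fast++
(s=1,f=1) a[fast]=0 → fast++
(s=1,f=2) a[fast]=0 → fast++
(s=1,f=3) a[fast]=0 → fast++
(s=1,f=4) a[fast]=0 → fast++
(s=1,f=5) a[fast]=0 → fast++
(s=1,f=6) a[fast]=0 → fast++
(s=1,f=7) a[fast]=7≠0 swap→a[1]=7 → slow++,fast++
(s=2,f=8) a[fast]=0 → fast++
(s=2,f=9) a[fast]=0 → fast++
(s=2,f=10) a[fast]=0 → fast++
(s=2,f=11) a[fast]=0 → fast++
(s=2,f=12) a[fast]=0 → fast++
(s=2,f=13) a[fast]=0 → fast++
(s=2,f=14) a[fast]=0 → fast++
(s=2,f=15) a[fast]=0 → fast++
(s=2,f=16) a[fast]=9≠0 swap→a[2]=9 → slow++,fast++
(s=3,f=17) a[fast]=1≠0 swap→a[3]=1 → slow++,fast++
(s=4,f=18) a[fast]=0 → fast++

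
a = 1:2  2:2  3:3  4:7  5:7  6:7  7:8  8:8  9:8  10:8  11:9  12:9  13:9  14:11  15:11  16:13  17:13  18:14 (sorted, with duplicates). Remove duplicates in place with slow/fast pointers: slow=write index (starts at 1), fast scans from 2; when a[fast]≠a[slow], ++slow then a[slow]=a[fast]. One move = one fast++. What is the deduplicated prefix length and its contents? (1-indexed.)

slow=1 fast=2: a[fast]=2=a[slow] dup, fast++
slow=1 fast=3: a[fast]=3≠a[slow]=2 write a[2]=3, slow++,fast++
slow=2 fast=4: a[fast]=7≠a[slow]=3 write a[3]=7, slow++,fast++
slow=3 fast=5: a[fast]=7=a[slow] dup, fast++
slow=3 fast=6: a[fast]=7=a[slow] dup, fast++
slow=3 fast=7: a[fast]=8≠a[slow]=7 write a[4]=8, slow++,fast++
slow=4 fast=8: a[fast]=8=a[slow] dup, fast++
slow=4 fast=9: a[fast]=8=a[slow] dup, fast++
slow=4 fast=10: a[fast]=8=a[slow] dup, fast++
slow=4 fast=11: a[fast]=9≠a[slow]=8 write a[5]=9, slow++,fast++
slow=5 fast=12: a[fast]=9=a[slow] dup, fast++
slow=5 fast=13: a[fast]=9=a[slow] dup, fast++
slow=5 fast=14: a[fast]=11≠a[slow]=9 write a[6]=11, slow++,fast++
slow=6 fast=15: a[fast]=11=a[slow] dup, fast++
slow=6 fast=16: a[fast]=13≠a[slow]=11 write a[7]=13, slow++,fast++
slow=7 fast=17: a[fast]=13=a[slow] dup, fast++
slow=7 fast=18: a[fast]=14≠a[slow]=13 write a[8]=14, slow++,fast++

length 8; prefix = [2, 3, 7, 8, 9, 11, 13, 14]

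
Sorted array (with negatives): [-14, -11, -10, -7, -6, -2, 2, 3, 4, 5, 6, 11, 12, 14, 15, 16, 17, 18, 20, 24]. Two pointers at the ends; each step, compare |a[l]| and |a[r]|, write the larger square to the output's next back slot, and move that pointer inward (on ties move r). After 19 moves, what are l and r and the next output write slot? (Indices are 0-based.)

[0,19] |-14|<=|24| out[19]=576 → r--
[0,18] |-14|<=|20| out[18]=400 → r--
[0,17] |-14|<=|18| out[17]=324 → r--
[0,16] |-14|<=|17| out[16]=289 → r--
[0,15] |-14|<=|16| out[15]=256 → r--
[0,14] |-14|<=|15| out[14]=225 → r--
[0,13] |-14|<=|14| out[13]=196 → r--
[0,12] |-14|>|12| out[12]=196 → l++
[1,12] |-11|<=|12| out[11]=144 → r--
[1,11] |-11|<=|11| out[10]=121 → r--
[1,10] |-11|>|6| out[9]=121 → l++
[2,10] |-10|>|6| out[8]=100 → l++
[3,10] |-7|>|6| out[7]=49 → l++
[4,10] |-6|<=|6| out[6]=36 → r--
[4,9] |-6|>|5| out[5]=36 → l++
[5,9] |-2|<=|5| out[4]=25 → r--
[5,8] |-2|<=|4| out[3]=16 → r--
[5,7] |-2|<=|3| out[2]=9 → r--
[5,6] |-2|<=|2| out[1]=4 → r--

l=5, r=5, next write slot=0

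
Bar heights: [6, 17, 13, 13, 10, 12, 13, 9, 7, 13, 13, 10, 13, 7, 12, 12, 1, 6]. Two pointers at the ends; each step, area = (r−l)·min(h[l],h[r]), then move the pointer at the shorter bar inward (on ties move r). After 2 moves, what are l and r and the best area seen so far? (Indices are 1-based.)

[1,18] min(6,6)*17=102 best=102 * → r--
[1,17] min(6,1)*16=16 best=102 → r--

l=1, r=16, best area=102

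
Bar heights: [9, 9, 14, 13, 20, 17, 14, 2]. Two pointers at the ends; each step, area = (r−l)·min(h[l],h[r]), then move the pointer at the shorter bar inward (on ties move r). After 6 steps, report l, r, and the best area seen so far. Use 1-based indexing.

l=5, r=6, best area=56

l=1 r=8: min(9,2)*7=14 best=14 *, r--
l=1 r=7: min(9,14)*6=54 best=54 *, l++
l=2 r=7: min(9,14)*5=45 best=54, l++
l=3 r=7: min(14,14)*4=56 best=56 *, r--
l=3 r=6: min(14,17)*3=42 best=56, l++
l=4 r=6: min(13,17)*2=26 best=56, l++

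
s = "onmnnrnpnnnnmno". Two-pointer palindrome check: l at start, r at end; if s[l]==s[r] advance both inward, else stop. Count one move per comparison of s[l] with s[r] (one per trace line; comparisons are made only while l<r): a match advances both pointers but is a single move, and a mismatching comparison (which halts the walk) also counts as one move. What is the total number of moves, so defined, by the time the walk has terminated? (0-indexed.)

6 moves

[0,14] 'o'=='o' → l++,r--
[1,13] 'n'=='n' → l++,r--
[2,12] 'm'=='m' → l++,r--
[3,11] 'n'=='n' → l++,r--
[4,10] 'n'=='n' → l++,r--
[5,9] 'r'!='n' → stop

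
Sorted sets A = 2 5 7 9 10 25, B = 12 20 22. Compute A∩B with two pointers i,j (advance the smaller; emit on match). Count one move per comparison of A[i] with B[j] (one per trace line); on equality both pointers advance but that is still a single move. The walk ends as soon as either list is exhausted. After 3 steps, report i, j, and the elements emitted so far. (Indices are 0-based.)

i=3, j=0, emitted=[]

[i=0,j=0] 2<12 → i++
[i=1,j=0] 5<12 → i++
[i=2,j=0] 7<12 → i++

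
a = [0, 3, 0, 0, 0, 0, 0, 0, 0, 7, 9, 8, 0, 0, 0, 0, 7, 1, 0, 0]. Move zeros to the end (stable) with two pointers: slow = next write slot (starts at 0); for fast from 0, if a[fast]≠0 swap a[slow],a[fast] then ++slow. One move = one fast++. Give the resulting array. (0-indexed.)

[3, 7, 9, 8, 7, 1, 0, 0, 0, 0, 0, 0, 0, 0, 0, 0, 0, 0, 0, 0]

slow=0 fast=0: a[fast]=0, fast++
slow=0 fast=1: a[fast]=3≠0 swap→a[0]=3, slow++,fast++
slow=1 fast=2: a[fast]=0, fast++
slow=1 fast=3: a[fast]=0, fast++
slow=1 fast=4: a[fast]=0, fast++
slow=1 fast=5: a[fast]=0, fast++
slow=1 fast=6: a[fast]=0, fast++
slow=1 fast=7: a[fast]=0, fast++
slow=1 fast=8: a[fast]=0, fast++
slow=1 fast=9: a[fast]=7≠0 swap→a[1]=7, slow++,fast++
slow=2 fast=10: a[fast]=9≠0 swap→a[2]=9, slow++,fast++
slow=3 fast=11: a[fast]=8≠0 swap→a[3]=8, slow++,fast++
slow=4 fast=12: a[fast]=0, fast++
slow=4 fast=13: a[fast]=0, fast++
slow=4 fast=14: a[fast]=0, fast++
slow=4 fast=15: a[fast]=0, fast++
slow=4 fast=16: a[fast]=7≠0 swap→a[4]=7, slow++,fast++
slow=5 fast=17: a[fast]=1≠0 swap→a[5]=1, slow++,fast++
slow=6 fast=18: a[fast]=0, fast++
slow=6 fast=19: a[fast]=0, fast++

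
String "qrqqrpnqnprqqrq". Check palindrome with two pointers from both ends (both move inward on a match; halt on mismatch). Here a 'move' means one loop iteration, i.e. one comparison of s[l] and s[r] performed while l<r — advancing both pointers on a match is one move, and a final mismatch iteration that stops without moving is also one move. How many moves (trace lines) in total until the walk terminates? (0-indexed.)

[0,14] 'q'=='q' → l++,r--
[1,13] 'r'=='r' → l++,r--
[2,12] 'q'=='q' → l++,r--
[3,11] 'q'=='q' → l++,r--
[4,10] 'r'=='r' → l++,r--
[5,9] 'p'=='p' → l++,r--
[6,8] 'n'=='n' → l++,r--

7 moves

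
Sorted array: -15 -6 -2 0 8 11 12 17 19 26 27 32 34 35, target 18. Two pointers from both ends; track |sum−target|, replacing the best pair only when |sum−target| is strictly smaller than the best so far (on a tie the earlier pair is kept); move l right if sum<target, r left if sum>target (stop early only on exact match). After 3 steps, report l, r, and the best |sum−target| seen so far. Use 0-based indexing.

l=1, r=11, best |Δ|=1

l=0 r=13: -15+35=20 d=2 *, r--
l=0 r=12: -15+34=19 d=1 *, r--
l=0 r=11: -15+32=17 d=1, l++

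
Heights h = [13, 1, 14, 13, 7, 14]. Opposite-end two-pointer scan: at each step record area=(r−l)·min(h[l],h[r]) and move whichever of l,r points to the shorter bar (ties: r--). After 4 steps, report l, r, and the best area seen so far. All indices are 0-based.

l=0 r=5: min(13,14)*5=65 best=65 *, l++
l=1 r=5: min(1,14)*4=4 best=65, l++
l=2 r=5: min(14,14)*3=42 best=65, r--
l=2 r=4: min(14,7)*2=14 best=65, r--

l=2, r=3, best area=65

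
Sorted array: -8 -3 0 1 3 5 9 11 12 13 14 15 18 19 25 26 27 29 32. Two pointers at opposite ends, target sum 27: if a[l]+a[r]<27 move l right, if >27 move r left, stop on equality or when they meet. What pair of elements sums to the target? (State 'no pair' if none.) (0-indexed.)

l=0 r=18: -8+32=24 <27, l++
l=1 r=18: -3+32=29 >27, r--
l=1 r=17: -3+29=26 <27, l++
l=2 r=17: 0+29=29 >27, r--
l=2 r=16: 0+27=27, found

(0, 27)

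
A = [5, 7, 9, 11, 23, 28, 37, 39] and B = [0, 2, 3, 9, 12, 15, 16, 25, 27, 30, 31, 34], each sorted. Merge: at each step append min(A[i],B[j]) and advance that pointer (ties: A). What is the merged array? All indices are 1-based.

[0, 2, 3, 5, 7, 9, 9, 11, 12, 15, 16, 23, 25, 27, 28, 30, 31, 34, 37, 39]

i=1 j=1: A[i]=5>B[j]=0 take 0, j++
i=1 j=2: A[i]=5>B[j]=2 take 2, j++
i=1 j=3: A[i]=5>B[j]=3 take 3, j++
i=1 j=4: A[i]=5<=B[j]=9 take 5, i++
i=2 j=4: A[i]=7<=B[j]=9 take 7, i++
i=3 j=4: A[i]=9<=B[j]=9 take 9, i++
i=4 j=4: A[i]=11>B[j]=9 take 9, j++
i=4 j=5: A[i]=11<=B[j]=12 take 11, i++
i=5 j=5: A[i]=23>B[j]=12 take 12, j++
i=5 j=6: A[i]=23>B[j]=15 take 15, j++
i=5 j=7: A[i]=23>B[j]=16 take 16, j++
i=5 j=8: A[i]=23<=B[j]=25 take 23, i++
i=6 j=8: A[i]=28>B[j]=25 take 25, j++
i=6 j=9: A[i]=28>B[j]=27 take 27, j++
i=6 j=10: A[i]=28<=B[j]=30 take 28, i++
i=7 j=10: A[i]=37>B[j]=30 take 30, j++
i=7 j=11: A[i]=37>B[j]=31 take 31, j++
i=7 j=12: A[i]=37>B[j]=34 take 34, j++
i=7 j=13: B done, take A[i]=37, i++
i=8 j=13: B done, take A[i]=39, i++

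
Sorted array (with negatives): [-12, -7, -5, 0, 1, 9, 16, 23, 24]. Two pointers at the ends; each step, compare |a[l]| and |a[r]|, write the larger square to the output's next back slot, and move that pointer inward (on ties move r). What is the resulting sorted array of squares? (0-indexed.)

[0, 1, 25, 49, 81, 144, 256, 529, 576]

[0,8] |-12|<=|24| out[8]=576 → r--
[0,7] |-12|<=|23| out[7]=529 → r--
[0,6] |-12|<=|16| out[6]=256 → r--
[0,5] |-12|>|9| out[5]=144 → l++
[1,5] |-7|<=|9| out[4]=81 → r--
[1,4] |-7|>|1| out[3]=49 → l++
[2,4] |-5|>|1| out[2]=25 → l++
[3,4] |0|<=|1| out[1]=1 → r--
[3,3] |0|<=|0| out[0]=0 → r--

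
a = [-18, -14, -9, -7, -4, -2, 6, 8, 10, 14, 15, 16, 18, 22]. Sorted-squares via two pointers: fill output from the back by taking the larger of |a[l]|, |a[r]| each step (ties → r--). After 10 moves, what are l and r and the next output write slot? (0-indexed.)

l=3, r=6, next write slot=3

l=0 r=13: |-18|<=|22| out[13]=484, r--
l=0 r=12: |-18|<=|18| out[12]=324, r--
l=0 r=11: |-18|>|16| out[11]=324, l++
l=1 r=11: |-14|<=|16| out[10]=256, r--
l=1 r=10: |-14|<=|15| out[9]=225, r--
l=1 r=9: |-14|<=|14| out[8]=196, r--
l=1 r=8: |-14|>|10| out[7]=196, l++
l=2 r=8: |-9|<=|10| out[6]=100, r--
l=2 r=7: |-9|>|8| out[5]=81, l++
l=3 r=7: |-7|<=|8| out[4]=64, r--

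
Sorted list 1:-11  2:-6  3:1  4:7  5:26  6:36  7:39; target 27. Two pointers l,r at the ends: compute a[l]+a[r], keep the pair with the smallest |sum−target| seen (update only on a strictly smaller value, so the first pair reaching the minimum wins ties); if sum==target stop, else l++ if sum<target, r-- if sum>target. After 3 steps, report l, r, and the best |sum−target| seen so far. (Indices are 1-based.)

[1,7] -11+39=28 d=1 * → r--
[1,6] -11+36=25 d=2 → l++
[2,6] -6+36=30 d=3 → r--

l=2, r=5, best |Δ|=1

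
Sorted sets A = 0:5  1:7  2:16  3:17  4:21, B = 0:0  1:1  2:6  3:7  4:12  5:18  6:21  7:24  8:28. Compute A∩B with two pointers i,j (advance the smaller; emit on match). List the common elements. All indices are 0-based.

intersection = [7, 21]

[i=0,j=0] 5>0 → j++
[i=0,j=1] 5>1 → j++
[i=0,j=2] 5<6 → i++
[i=1,j=2] 7>6 → j++
[i=1,j=3] 7==7 emit → i++,j++
[i=2,j=4] 16>12 → j++
[i=2,j=5] 16<18 → i++
[i=3,j=5] 17<18 → i++
[i=4,j=5] 21>18 → j++
[i=4,j=6] 21==21 emit → i++,j++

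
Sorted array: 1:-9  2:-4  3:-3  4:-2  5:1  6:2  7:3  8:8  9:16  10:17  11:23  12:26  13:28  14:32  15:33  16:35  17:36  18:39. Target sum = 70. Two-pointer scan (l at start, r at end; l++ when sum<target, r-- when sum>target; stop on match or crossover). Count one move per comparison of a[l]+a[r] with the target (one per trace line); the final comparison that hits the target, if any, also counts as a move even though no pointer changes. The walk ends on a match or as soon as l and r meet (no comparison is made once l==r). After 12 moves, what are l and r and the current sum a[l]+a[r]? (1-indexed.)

l=13, r=18, sum=67

l=1 r=18: -9+39=30 <70, l++
l=2 r=18: -4+39=35 <70, l++
l=3 r=18: -3+39=36 <70, l++
l=4 r=18: -2+39=37 <70, l++
l=5 r=18: 1+39=40 <70, l++
l=6 r=18: 2+39=41 <70, l++
l=7 r=18: 3+39=42 <70, l++
l=8 r=18: 8+39=47 <70, l++
l=9 r=18: 16+39=55 <70, l++
l=10 r=18: 17+39=56 <70, l++
l=11 r=18: 23+39=62 <70, l++
l=12 r=18: 26+39=65 <70, l++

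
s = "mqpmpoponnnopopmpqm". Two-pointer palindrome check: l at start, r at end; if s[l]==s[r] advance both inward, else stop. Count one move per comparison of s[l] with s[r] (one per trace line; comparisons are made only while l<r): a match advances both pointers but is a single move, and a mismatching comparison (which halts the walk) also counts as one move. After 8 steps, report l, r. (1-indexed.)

l=9, r=11

l=1 r=19: 'm'=='m', l++,r--
l=2 r=18: 'q'=='q', l++,r--
l=3 r=17: 'p'=='p', l++,r--
l=4 r=16: 'm'=='m', l++,r--
l=5 r=15: 'p'=='p', l++,r--
l=6 r=14: 'o'=='o', l++,r--
l=7 r=13: 'p'=='p', l++,r--
l=8 r=12: 'o'=='o', l++,r--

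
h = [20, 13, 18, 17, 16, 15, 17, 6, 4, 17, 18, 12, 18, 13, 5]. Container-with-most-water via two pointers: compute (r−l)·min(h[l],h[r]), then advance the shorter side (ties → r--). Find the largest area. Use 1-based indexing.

[1,15] min(20,5)*14=70 best=70 * → r--
[1,14] min(20,13)*13=169 best=169 * → r--
[1,13] min(20,18)*12=216 best=216 * → r--
[1,12] min(20,12)*11=132 best=216 → r--
[1,11] min(20,18)*10=180 best=216 → r--
[1,10] min(20,17)*9=153 best=216 → r--
[1,9] min(20,4)*8=32 best=216 → r--
[1,8] min(20,6)*7=42 best=216 → r--
[1,7] min(20,17)*6=102 best=216 → r--
[1,6] min(20,15)*5=75 best=216 → r--
[1,5] min(20,16)*4=64 best=216 → r--
[1,4] min(20,17)*3=51 best=216 → r--
[1,3] min(20,18)*2=36 best=216 → r--
[1,2] min(20,13)*1=13 best=216 → r--

max area = 216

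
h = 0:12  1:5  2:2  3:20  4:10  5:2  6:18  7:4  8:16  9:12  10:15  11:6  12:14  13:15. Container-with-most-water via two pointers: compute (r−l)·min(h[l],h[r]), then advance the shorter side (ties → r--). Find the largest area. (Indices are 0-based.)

l=0 r=13: min(12,15)*13=156 best=156 *, l++
l=1 r=13: min(5,15)*12=60 best=156, l++
l=2 r=13: min(2,15)*11=22 best=156, l++
l=3 r=13: min(20,15)*10=150 best=156, r--
l=3 r=12: min(20,14)*9=126 best=156, r--
l=3 r=11: min(20,6)*8=48 best=156, r--
l=3 r=10: min(20,15)*7=105 best=156, r--
l=3 r=9: min(20,12)*6=72 best=156, r--
l=3 r=8: min(20,16)*5=80 best=156, r--
l=3 r=7: min(20,4)*4=16 best=156, r--
l=3 r=6: min(20,18)*3=54 best=156, r--
l=3 r=5: min(20,2)*2=4 best=156, r--
l=3 r=4: min(20,10)*1=10 best=156, r--

max area = 156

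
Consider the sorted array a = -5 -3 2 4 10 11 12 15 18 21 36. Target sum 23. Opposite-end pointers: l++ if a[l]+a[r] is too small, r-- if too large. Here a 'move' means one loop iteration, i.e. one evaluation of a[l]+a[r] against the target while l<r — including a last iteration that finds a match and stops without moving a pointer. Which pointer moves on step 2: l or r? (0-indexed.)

l

[0,10] -5+36=31 >23 → r--
[0,9] -5+21=16 <23 → l++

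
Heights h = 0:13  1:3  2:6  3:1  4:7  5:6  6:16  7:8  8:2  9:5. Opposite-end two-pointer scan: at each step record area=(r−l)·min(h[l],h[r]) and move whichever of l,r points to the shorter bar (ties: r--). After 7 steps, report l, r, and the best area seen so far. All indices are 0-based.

l=0 r=9: min(13,5)*9=45 best=45 *, r--
l=0 r=8: min(13,2)*8=16 best=45, r--
l=0 r=7: min(13,8)*7=56 best=56 *, r--
l=0 r=6: min(13,16)*6=78 best=78 *, l++
l=1 r=6: min(3,16)*5=15 best=78, l++
l=2 r=6: min(6,16)*4=24 best=78, l++
l=3 r=6: min(1,16)*3=3 best=78, l++

l=4, r=6, best area=78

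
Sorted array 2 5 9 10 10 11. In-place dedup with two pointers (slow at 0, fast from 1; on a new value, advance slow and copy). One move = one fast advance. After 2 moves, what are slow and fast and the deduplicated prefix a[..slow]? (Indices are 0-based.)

slow=2, fast=3, prefix=[2, 5, 9]

slow=0 fast=1: a[fast]=5≠a[slow]=2 write a[1]=5, slow++,fast++
slow=1 fast=2: a[fast]=9≠a[slow]=5 write a[2]=9, slow++,fast++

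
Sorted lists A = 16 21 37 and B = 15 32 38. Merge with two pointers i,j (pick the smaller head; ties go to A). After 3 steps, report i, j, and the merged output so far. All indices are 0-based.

i=2, j=1, merged so far=[15, 16, 21]

[i=0,j=0] A[i]=16>B[j]=15 take 15 → j++
[i=0,j=1] A[i]=16<=B[j]=32 take 16 → i++
[i=1,j=1] A[i]=21<=B[j]=32 take 21 → i++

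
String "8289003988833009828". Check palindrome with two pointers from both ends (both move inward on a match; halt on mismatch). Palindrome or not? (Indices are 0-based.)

l=0 r=18: '8'=='8', l++,r--
l=1 r=17: '2'=='2', l++,r--
l=2 r=16: '8'=='8', l++,r--
l=3 r=15: '9'=='9', l++,r--
l=4 r=14: '0'=='0', l++,r--
l=5 r=13: '0'=='0', l++,r--
l=6 r=12: '3'=='3', l++,r--
l=7 r=11: '9'!='3', stop

not a palindrome (mismatch at 7,11)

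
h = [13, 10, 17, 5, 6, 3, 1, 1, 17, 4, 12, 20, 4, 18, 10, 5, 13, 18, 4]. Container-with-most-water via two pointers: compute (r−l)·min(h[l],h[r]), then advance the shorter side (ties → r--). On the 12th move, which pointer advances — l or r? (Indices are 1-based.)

l

l=1 r=19: min(13,4)*18=72 best=72 *, r--
l=1 r=18: min(13,18)*17=221 best=221 *, l++
l=2 r=18: min(10,18)*16=160 best=221, l++
l=3 r=18: min(17,18)*15=255 best=255 *, l++
l=4 r=18: min(5,18)*14=70 best=255, l++
l=5 r=18: min(6,18)*13=78 best=255, l++
l=6 r=18: min(3,18)*12=36 best=255, l++
l=7 r=18: min(1,18)*11=11 best=255, l++
l=8 r=18: min(1,18)*10=10 best=255, l++
l=9 r=18: min(17,18)*9=153 best=255, l++
l=10 r=18: min(4,18)*8=32 best=255, l++
l=11 r=18: min(12,18)*7=84 best=255, l++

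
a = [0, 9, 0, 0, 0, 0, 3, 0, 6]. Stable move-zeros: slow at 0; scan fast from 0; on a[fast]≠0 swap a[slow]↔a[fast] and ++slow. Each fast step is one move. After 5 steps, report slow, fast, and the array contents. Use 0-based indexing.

slow=1, fast=5, a=[9, 0, 0, 0, 0, 0, 3, 0, 6]

slow=0 fast=0: a[fast]=0, fast++
slow=0 fast=1: a[fast]=9≠0 swap→a[0]=9, slow++,fast++
slow=1 fast=2: a[fast]=0, fast++
slow=1 fast=3: a[fast]=0, fast++
slow=1 fast=4: a[fast]=0, fast++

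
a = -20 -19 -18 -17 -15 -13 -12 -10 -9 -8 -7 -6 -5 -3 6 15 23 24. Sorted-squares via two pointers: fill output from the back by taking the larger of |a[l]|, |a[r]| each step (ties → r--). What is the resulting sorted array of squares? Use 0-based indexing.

[9, 25, 36, 36, 49, 64, 81, 100, 144, 169, 225, 225, 289, 324, 361, 400, 529, 576]

[0,17] |-20|<=|24| out[17]=576 → r--
[0,16] |-20|<=|23| out[16]=529 → r--
[0,15] |-20|>|15| out[15]=400 → l++
[1,15] |-19|>|15| out[14]=361 → l++
[2,15] |-18|>|15| out[13]=324 → l++
[3,15] |-17|>|15| out[12]=289 → l++
[4,15] |-15|<=|15| out[11]=225 → r--
[4,14] |-15|>|6| out[10]=225 → l++
[5,14] |-13|>|6| out[9]=169 → l++
[6,14] |-12|>|6| out[8]=144 → l++
[7,14] |-10|>|6| out[7]=100 → l++
[8,14] |-9|>|6| out[6]=81 → l++
[9,14] |-8|>|6| out[5]=64 → l++
[10,14] |-7|>|6| out[4]=49 → l++
[11,14] |-6|<=|6| out[3]=36 → r--
[11,13] |-6|>|-3| out[2]=36 → l++
[12,13] |-5|>|-3| out[1]=25 → l++
[13,13] |-3|<=|-3| out[0]=9 → r--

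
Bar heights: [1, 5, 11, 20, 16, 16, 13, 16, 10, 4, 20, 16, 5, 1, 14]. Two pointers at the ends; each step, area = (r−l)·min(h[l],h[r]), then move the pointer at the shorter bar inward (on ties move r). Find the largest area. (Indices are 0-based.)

l=0 r=14: min(1,14)*14=14 best=14 *, l++
l=1 r=14: min(5,14)*13=65 best=65 *, l++
l=2 r=14: min(11,14)*12=132 best=132 *, l++
l=3 r=14: min(20,14)*11=154 best=154 *, r--
l=3 r=13: min(20,1)*10=10 best=154, r--
l=3 r=12: min(20,5)*9=45 best=154, r--
l=3 r=11: min(20,16)*8=128 best=154, r--
l=3 r=10: min(20,20)*7=140 best=154, r--
l=3 r=9: min(20,4)*6=24 best=154, r--
l=3 r=8: min(20,10)*5=50 best=154, r--
l=3 r=7: min(20,16)*4=64 best=154, r--
l=3 r=6: min(20,13)*3=39 best=154, r--
l=3 r=5: min(20,16)*2=32 best=154, r--
l=3 r=4: min(20,16)*1=16 best=154, r--

max area = 154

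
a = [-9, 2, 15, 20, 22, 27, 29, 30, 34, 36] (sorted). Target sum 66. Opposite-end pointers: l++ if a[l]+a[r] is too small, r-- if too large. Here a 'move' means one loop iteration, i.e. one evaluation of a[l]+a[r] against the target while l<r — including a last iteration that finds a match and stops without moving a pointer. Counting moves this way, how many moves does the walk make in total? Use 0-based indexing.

8 moves

[0,9] -9+36=27 <66 → l++
[1,9] 2+36=38 <66 → l++
[2,9] 15+36=51 <66 → l++
[3,9] 20+36=56 <66 → l++
[4,9] 22+36=58 <66 → l++
[5,9] 27+36=63 <66 → l++
[6,9] 29+36=65 <66 → l++
[7,9] 30+36=66 → found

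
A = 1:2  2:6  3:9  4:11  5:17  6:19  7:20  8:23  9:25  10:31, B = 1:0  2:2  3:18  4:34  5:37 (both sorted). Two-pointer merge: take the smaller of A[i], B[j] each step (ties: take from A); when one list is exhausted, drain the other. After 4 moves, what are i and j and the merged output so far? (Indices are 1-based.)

i=3, j=3, merged so far=[0, 2, 2, 6]

i=1 j=1: A[i]=2>B[j]=0 take 0, j++
i=1 j=2: A[i]=2<=B[j]=2 take 2, i++
i=2 j=2: A[i]=6>B[j]=2 take 2, j++
i=2 j=3: A[i]=6<=B[j]=18 take 6, i++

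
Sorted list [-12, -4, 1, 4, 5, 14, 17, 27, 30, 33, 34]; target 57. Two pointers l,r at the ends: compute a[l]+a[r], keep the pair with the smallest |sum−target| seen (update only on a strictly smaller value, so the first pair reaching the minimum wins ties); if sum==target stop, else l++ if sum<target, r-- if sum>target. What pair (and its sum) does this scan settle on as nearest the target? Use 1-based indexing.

pair (27, 30) with sum 57 (|Δ|=0)

[1,11] -12+34=22 d=35 * → l++
[2,11] -4+34=30 d=27 * → l++
[3,11] 1+34=35 d=22 * → l++
[4,11] 4+34=38 d=19 * → l++
[5,11] 5+34=39 d=18 * → l++
[6,11] 14+34=48 d=9 * → l++
[7,11] 17+34=51 d=6 * → l++
[8,11] 27+34=61 d=4 * → r--
[8,10] 27+33=60 d=3 * → r--
[8,9] 27+30=57 d=0 * → stop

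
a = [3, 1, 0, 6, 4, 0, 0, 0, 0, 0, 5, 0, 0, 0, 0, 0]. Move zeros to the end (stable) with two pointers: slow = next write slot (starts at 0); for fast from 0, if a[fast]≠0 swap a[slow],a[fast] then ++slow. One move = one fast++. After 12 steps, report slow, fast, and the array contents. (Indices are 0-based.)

slow=5, fast=12, a=[3, 1, 6, 4, 5, 0, 0, 0, 0, 0, 0, 0, 0, 0, 0, 0]

slow=0 fast=0: a[fast]=3≠0 swap→a[0]=3, slow++,fast++
slow=1 fast=1: a[fast]=1≠0 swap→a[1]=1, slow++,fast++
slow=2 fast=2: a[fast]=0, fast++
slow=2 fast=3: a[fast]=6≠0 swap→a[2]=6, slow++,fast++
slow=3 fast=4: a[fast]=4≠0 swap→a[3]=4, slow++,fast++
slow=4 fast=5: a[fast]=0, fast++
slow=4 fast=6: a[fast]=0, fast++
slow=4 fast=7: a[fast]=0, fast++
slow=4 fast=8: a[fast]=0, fast++
slow=4 fast=9: a[fast]=0, fast++
slow=4 fast=10: a[fast]=5≠0 swap→a[4]=5, slow++,fast++
slow=5 fast=11: a[fast]=0, fast++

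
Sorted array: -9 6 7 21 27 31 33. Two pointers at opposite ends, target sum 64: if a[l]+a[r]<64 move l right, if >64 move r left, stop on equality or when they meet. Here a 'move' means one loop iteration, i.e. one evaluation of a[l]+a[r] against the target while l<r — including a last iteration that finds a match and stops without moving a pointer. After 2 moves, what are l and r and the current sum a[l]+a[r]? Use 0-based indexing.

[0,6] -9+33=24 <64 → l++
[1,6] 6+33=39 <64 → l++

l=2, r=6, sum=40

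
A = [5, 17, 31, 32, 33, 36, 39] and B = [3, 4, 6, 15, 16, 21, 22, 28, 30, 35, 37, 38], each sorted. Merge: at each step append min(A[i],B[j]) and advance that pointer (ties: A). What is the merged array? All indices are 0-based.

[3, 4, 5, 6, 15, 16, 17, 21, 22, 28, 30, 31, 32, 33, 35, 36, 37, 38, 39]

[i=0,j=0] A[i]=5>B[j]=3 take 3 → j++
[i=0,j=1] A[i]=5>B[j]=4 take 4 → j++
[i=0,j=2] A[i]=5<=B[j]=6 take 5 → i++
[i=1,j=2] A[i]=17>B[j]=6 take 6 → j++
[i=1,j=3] A[i]=17>B[j]=15 take 15 → j++
[i=1,j=4] A[i]=17>B[j]=16 take 16 → j++
[i=1,j=5] A[i]=17<=B[j]=21 take 17 → i++
[i=2,j=5] A[i]=31>B[j]=21 take 21 → j++
[i=2,j=6] A[i]=31>B[j]=22 take 22 → j++
[i=2,j=7] A[i]=31>B[j]=28 take 28 → j++
[i=2,j=8] A[i]=31>B[j]=30 take 30 → j++
[i=2,j=9] A[i]=31<=B[j]=35 take 31 → i++
[i=3,j=9] A[i]=32<=B[j]=35 take 32 → i++
[i=4,j=9] A[i]=33<=B[j]=35 take 33 → i++
[i=5,j=9] A[i]=36>B[j]=35 take 35 → j++
[i=5,j=10] A[i]=36<=B[j]=37 take 36 → i++
[i=6,j=10] A[i]=39>B[j]=37 take 37 → j++
[i=6,j=11] A[i]=39>B[j]=38 take 38 → j++
[i=6,j=12] B done, take A[i]=39 → i++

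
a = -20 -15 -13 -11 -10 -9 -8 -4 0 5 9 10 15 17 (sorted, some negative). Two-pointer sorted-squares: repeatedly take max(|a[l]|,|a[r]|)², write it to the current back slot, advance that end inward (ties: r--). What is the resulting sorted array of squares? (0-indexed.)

[0,13] |-20|>|17| out[13]=400 → l++
[1,13] |-15|<=|17| out[12]=289 → r--
[1,12] |-15|<=|15| out[11]=225 → r--
[1,11] |-15|>|10| out[10]=225 → l++
[2,11] |-13|>|10| out[9]=169 → l++
[3,11] |-11|>|10| out[8]=121 → l++
[4,11] |-10|<=|10| out[7]=100 → r--
[4,10] |-10|>|9| out[6]=100 → l++
[5,10] |-9|<=|9| out[5]=81 → r--
[5,9] |-9|>|5| out[4]=81 → l++
[6,9] |-8|>|5| out[3]=64 → l++
[7,9] |-4|<=|5| out[2]=25 → r--
[7,8] |-4|>|0| out[1]=16 → l++
[8,8] |0|<=|0| out[0]=0 → r--

[0, 16, 25, 64, 81, 81, 100, 100, 121, 169, 225, 225, 289, 400]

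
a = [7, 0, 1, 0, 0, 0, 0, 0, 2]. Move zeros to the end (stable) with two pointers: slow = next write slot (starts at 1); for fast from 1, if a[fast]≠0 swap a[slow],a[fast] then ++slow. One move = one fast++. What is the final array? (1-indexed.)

[7, 1, 2, 0, 0, 0, 0, 0, 0]

(s=1,f=1) a[fast]=7≠0 swap→a[1]=7 → slow++,fast++
(s=2,f=2) a[fast]=0 → fast++
(s=2,f=3) a[fast]=1≠0 swap→a[2]=1 → slow++,fast++
(s=3,f=4) a[fast]=0 → fast++
(s=3,f=5) a[fast]=0 → fast++
(s=3,f=6) a[fast]=0 → fast++
(s=3,f=7) a[fast]=0 → fast++
(s=3,f=8) a[fast]=0 → fast++
(s=3,f=9) a[fast]=2≠0 swap→a[3]=2 → slow++,fast++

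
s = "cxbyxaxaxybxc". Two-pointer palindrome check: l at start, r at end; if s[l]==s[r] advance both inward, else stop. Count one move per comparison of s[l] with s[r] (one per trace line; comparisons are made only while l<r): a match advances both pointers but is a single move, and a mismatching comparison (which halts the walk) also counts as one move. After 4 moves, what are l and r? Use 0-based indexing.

[0,12] 'c'=='c' → l++,r--
[1,11] 'x'=='x' → l++,r--
[2,10] 'b'=='b' → l++,r--
[3,9] 'y'=='y' → l++,r--

l=4, r=8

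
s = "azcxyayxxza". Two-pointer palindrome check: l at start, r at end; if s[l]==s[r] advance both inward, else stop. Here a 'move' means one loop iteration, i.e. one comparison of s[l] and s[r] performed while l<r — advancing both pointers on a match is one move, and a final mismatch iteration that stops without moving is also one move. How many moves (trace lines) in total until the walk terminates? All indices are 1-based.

[1,11] 'a'=='a' → l++,r--
[2,10] 'z'=='z' → l++,r--
[3,9] 'c'!='x' → stop

3 moves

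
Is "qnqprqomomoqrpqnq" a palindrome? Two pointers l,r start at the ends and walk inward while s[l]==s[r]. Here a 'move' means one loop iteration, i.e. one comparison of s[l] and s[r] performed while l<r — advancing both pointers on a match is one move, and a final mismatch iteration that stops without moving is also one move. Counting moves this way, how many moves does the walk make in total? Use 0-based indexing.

l=0 r=16: 'q'=='q', l++,r--
l=1 r=15: 'n'=='n', l++,r--
l=2 r=14: 'q'=='q', l++,r--
l=3 r=13: 'p'=='p', l++,r--
l=4 r=12: 'r'=='r', l++,r--
l=5 r=11: 'q'=='q', l++,r--
l=6 r=10: 'o'=='o', l++,r--
l=7 r=9: 'm'=='m', l++,r--

8 moves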